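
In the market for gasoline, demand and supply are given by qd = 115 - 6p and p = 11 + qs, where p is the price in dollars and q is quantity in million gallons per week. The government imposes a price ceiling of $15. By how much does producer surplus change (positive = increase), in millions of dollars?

Rearranging supply gives qs = p - 11. Equilibrium: 115 - 6p = p - 11, so 126 = 7p and p* = 18, q* = 7.
Because the ceiling (15) lies below the market-clearing price, it is binding.
At p = 15: qd = 115 - 6·15 = 25 and qs = 15 - 11 = 4.
Producer surplus without the control is ½ · (18 - 11) · 7 = 24.5.
With the ceiling, producers sell 4 units at 15, so PS = ½ · (15 - 11) · 4 = 8.
Change in producer surplus = 8 - 24.5 = -16.5.

-16.5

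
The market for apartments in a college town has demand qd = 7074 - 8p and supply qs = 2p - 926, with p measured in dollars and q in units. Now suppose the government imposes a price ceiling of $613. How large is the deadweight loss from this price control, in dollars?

In a free market, 7074 - 8p = 2p - 926 gives the equilibrium p* = 800, q* = 674.
Because the ceiling (613) lies below the market-clearing price, it is binding.
At p = 613: qd = 7074 - 8·613 = 2170 and qs = 2·613 - 926 = 300.
Quantity traded falls to 300. At q = 300 the demand price is (7074 - 300)/8 = 846.75 and the supply price is (926 + 300)/2 = 613.
Deadweight loss = ½ · (846.75 - 613) · (674 - 300) = ½ · 233.75 · 374 = 43711.25.

43711.25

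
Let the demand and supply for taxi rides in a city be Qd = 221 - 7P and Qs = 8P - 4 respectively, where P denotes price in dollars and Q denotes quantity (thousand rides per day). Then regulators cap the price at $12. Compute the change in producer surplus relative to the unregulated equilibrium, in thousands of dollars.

-312

Equilibrium: 221 - 7P = 8P - 4, so 225 = 15P and P* = 15, Q* = 116.
The ceiling of 12 is below the equilibrium price 15, so it binds.
At P = 12: Qd = 221 - 7·12 = 137 and Qs = 8·12 - 4 = 92.
Producer surplus without the control is ½ · (15 - 0.5) · 116 = 841.
With the ceiling, producers sell 92 units at 12, so PS = ½ · (12 - 0.5) · 92 = 529.
Change in producer surplus = 529 - 841 = -312.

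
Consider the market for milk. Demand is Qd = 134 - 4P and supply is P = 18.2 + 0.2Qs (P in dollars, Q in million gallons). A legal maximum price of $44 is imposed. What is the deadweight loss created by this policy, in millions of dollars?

0

Rearranging supply gives Qs = 5P - 91. Without the control the market clears where 134 - 4P = 5P - 91, i.e. P* = 25 and Q* = 34.
The ceiling of 44 is above the equilibrium price 25, so it is not binding; the market clears at P* = 25, Q* = 34.
Since the control does not bind, no trades are prevented and deadweight loss is zero.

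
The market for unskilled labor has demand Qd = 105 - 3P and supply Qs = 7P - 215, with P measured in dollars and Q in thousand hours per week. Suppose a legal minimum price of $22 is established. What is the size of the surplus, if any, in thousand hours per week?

Equilibrium: 105 - 3P = 7P - 215, so 320 = 10P and P* = 32, Q* = 9.
Since 22 is below P* = 32, the floor does not bind and the free-market outcome prevails.
Since the control does not bind, there is no surplus.

0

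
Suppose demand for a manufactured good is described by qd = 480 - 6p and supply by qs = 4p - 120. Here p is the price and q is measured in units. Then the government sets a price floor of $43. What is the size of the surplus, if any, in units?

0

Setting quantity demanded equal to quantity supplied, 480 - 6p = 4p - 120, gives p* = 60 and q* = 120.
The floor of 43 is below the equilibrium price 60, so it is not binding; the market clears at p* = 60, q* = 120.
Since the control does not bind, there is no surplus.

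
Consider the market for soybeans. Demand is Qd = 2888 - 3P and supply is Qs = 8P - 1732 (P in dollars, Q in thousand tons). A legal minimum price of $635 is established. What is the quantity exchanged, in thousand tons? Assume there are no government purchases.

983

In a free market, 2888 - 3P = 8P - 1732 gives the equilibrium P* = 420, Q* = 1628.
The floor of 635 is above the equilibrium price 420, so it binds.
At P = 635: Qd = 2888 - 3·635 = 983 and Qs = 8·635 - 1732 = 3348.
The quantity actually transacted is the short side, demand: 983.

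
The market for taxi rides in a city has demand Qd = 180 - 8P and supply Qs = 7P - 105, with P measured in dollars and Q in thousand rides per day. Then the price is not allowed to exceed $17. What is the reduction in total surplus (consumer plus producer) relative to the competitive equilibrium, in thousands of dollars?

Equilibrium: 180 - 8P = 7P - 105, so 285 = 15P and P* = 19, Q* = 28.
The ceiling of 17 is below the equilibrium price 19, so it binds.
At P = 17: Qd = 180 - 8·17 = 44 and Qs = 7·17 - 105 = 14.
Quantity traded falls to 14. At Q = 14 the demand price is (180 - 14)/8 = 20.75 and the supply price is (105 + 14)/7 = 17.
Deadweight loss = ½ · (20.75 - 17) · (28 - 14) = ½ · 3.75 · 14 = 26.25.

26.25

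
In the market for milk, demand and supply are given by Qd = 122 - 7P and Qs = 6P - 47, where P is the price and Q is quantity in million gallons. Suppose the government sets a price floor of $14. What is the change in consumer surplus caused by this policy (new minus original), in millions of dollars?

Without the control the market clears where 122 - 7P = 6P - 47, i.e. P* = 13 and Q* = 31.
The floor of 14 is above the equilibrium price 13, so it binds.
At P = 14: Qd = 122 - 7·14 = 24 and Qs = 6·14 - 47 = 37.
Consumer surplus without the control is ½ · (122/7 - 13) · 31 = 961/14.
With the floor, consumers buy 24 units at 14, so CS = ½ · (122/7 - 14) · 24 = 288/7.
Change in consumer surplus = 288/7 - 961/14 = -27.5.

-27.5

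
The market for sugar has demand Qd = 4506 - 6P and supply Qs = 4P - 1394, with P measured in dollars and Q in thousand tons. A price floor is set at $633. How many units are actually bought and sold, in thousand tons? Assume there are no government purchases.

In a free market, 4506 - 6P = 4P - 1394 gives the equilibrium P* = 590, Q* = 966.
Since 633 > 590, the floor is binding.
At P = 633: Qd = 4506 - 6·633 = 708 and Qs = 4·633 - 1394 = 1138.
The quantity actually transacted is the short side, demand: 708.

708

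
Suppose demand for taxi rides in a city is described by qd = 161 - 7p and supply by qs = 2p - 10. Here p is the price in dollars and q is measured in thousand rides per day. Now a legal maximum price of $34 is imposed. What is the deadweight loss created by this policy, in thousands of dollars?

0

Without the control the market clears where 161 - 7p = 2p - 10, i.e. p* = 19 and q* = 28.
The ceiling of 34 is above the equilibrium price 19, so it is not binding; the market clears at p* = 19, q* = 28.
Since the control does not bind, no trades are prevented and deadweight loss is zero.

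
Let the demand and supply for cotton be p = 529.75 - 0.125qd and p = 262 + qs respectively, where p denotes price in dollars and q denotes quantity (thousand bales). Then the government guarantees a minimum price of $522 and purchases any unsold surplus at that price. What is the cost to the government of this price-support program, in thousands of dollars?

103356

Rearranging demand gives qd = 4238 - 8p; rearranging supply gives qs = p - 262. Equilibrium: 4238 - 8p = p - 262, so 4500 = 9p and p* = 500, q* = 238.
The floor of 522 is above the equilibrium price 500, so it binds.
At p = 522: qd = 4238 - 8·522 = 62 and qs = 522 - 262 = 260.
Surplus = qs - qd = 198.
Government expenditure = surplus × support price = 198 × 522 = 103356.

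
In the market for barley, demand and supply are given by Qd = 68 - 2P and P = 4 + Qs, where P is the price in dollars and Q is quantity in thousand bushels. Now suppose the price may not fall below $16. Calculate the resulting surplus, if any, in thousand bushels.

0

Rearranging supply gives Qs = P - 4. In a free market, 68 - 2P = P - 4 gives the equilibrium P* = 24, Q* = 20.
The floor of 16 is below the equilibrium price 24, so it is not binding; the market clears at P* = 24, Q* = 20.
Since the control does not bind, there is no surplus.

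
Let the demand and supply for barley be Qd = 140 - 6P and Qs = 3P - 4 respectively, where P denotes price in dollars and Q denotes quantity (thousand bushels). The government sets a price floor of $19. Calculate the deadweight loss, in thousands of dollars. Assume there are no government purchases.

Without the control the market clears where 140 - 6P = 3P - 4, i.e. P* = 16 and Q* = 44.
Since 19 > 16, the floor is binding.
At P = 19: Qd = 140 - 6·19 = 26 and Qs = 3·19 - 4 = 53.
Quantity traded falls to 26. At Q = 26 the demand price is (140 - 26)/6 = 19 and the supply price is (4 + 26)/3 = 10.
Deadweight loss = ½ · (19 - 10) · (44 - 26) = ½ · 9 · 18 = 81.

81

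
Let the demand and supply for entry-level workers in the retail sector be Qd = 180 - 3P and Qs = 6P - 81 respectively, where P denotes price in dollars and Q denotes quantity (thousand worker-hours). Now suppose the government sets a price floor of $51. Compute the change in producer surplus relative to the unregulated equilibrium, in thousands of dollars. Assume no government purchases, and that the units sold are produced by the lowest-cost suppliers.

231

Equilibrium: 180 - 3P = 6P - 81, so 261 = 9P and P* = 29, Q* = 93.
Since 51 > 29, the floor is binding.
At P = 51: Qd = 180 - 3·51 = 27 and Qs = 6·51 - 81 = 225.
Producer surplus without the control is ½ · (29 - 13.5) · 93 = 720.75.
With the floor, 27 units are sold at 51. The supply price at Q = 27 is 18, so PS = ½ · [(51 - 13.5) + (51 - 18)] · 27 = 951.75.
Change in producer surplus = 951.75 - 720.75 = 231.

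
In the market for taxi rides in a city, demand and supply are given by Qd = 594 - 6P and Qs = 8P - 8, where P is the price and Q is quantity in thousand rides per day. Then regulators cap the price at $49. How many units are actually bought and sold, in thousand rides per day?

In a free market, 594 - 6P = 8P - 8 gives the equilibrium P* = 43, Q* = 336.
The ceiling of 49 is above the equilibrium price 43, so it is not binding; the market clears at P* = 43, Q* = 336.

336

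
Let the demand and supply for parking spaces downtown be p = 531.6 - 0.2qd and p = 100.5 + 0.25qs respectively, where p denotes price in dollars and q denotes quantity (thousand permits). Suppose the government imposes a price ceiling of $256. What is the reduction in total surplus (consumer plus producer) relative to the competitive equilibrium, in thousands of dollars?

25401.6

Rearranging demand gives qd = 2658 - 5p; rearranging supply gives qs = 4p - 402. Equilibrium: 2658 - 5p = 4p - 402, so 3060 = 9p and p* = 340, q* = 958.
Since 256 < 340, the ceiling is binding.
At p = 256: qd = 2658 - 5·256 = 1378 and qs = 4·256 - 402 = 622.
Quantity traded falls to 622. At q = 622 the demand price is (2658 - 622)/5 = 407.2 and the supply price is (402 + 622)/4 = 256.
Deadweight loss = ½ · (407.2 - 256) · (958 - 622) = ½ · 151.2 · 336 = 25401.6.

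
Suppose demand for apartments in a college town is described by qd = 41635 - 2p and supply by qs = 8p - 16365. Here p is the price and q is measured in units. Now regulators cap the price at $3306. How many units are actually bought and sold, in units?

10083

Without the control the market clears where 41635 - 2p = 8p - 16365, i.e. p* = 5800 and q* = 30035.
Since 3306 < 5800, the ceiling is binding.
At p = 3306: qd = 41635 - 2·3306 = 35023 and qs = 8·3306 - 16365 = 10083.
The quantity actually transacted is the short side, supply: 10083.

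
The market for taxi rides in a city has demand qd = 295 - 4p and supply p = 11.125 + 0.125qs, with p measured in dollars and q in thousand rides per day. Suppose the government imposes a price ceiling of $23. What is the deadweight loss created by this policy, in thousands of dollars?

Rearranging supply gives qs = 8p - 89. Setting quantity demanded equal to quantity supplied, 295 - 4p = 8p - 89, gives p* = 32 and q* = 167.
The ceiling of 23 is below the equilibrium price 32, so it binds.
At p = 23: qd = 295 - 4·23 = 203 and qs = 8·23 - 89 = 95.
Quantity traded falls to 95. At q = 95 the demand price is (295 - 95)/4 = 50 and the supply price is (89 + 95)/8 = 23.
Deadweight loss = ½ · (50 - 23) · (167 - 95) = ½ · 27 · 72 = 972.

972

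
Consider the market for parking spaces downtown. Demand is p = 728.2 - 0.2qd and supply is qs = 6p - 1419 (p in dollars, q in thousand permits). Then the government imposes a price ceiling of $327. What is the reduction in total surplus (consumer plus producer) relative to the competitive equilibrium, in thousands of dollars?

116747.4

Rearranging demand gives qd = 3641 - 5p. In a free market, 3641 - 5p = 6p - 1419 gives the equilibrium p* = 460, q* = 1341.
Since 327 < 460, the ceiling is binding.
At p = 327: qd = 3641 - 5·327 = 2006 and qs = 6·327 - 1419 = 543.
Quantity traded falls to 543. At q = 543 the demand price is (3641 - 543)/5 = 619.6 and the supply price is (1419 + 543)/6 = 327.
Deadweight loss = ½ · (619.6 - 327) · (1341 - 543) = ½ · 292.6 · 798 = 116747.4.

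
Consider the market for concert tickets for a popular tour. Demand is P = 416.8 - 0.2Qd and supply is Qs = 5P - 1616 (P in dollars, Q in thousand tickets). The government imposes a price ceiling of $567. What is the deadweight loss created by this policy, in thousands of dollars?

Rearranging demand gives Qd = 2084 - 5P. Equilibrium: 2084 - 5P = 5P - 1616, so 3700 = 10P and P* = 370, Q* = 234.
The ceiling of 567 is above the equilibrium price 370, so it is not binding; the market clears at P* = 370, Q* = 234.
Since the control does not bind, no trades are prevented and deadweight loss is zero.

0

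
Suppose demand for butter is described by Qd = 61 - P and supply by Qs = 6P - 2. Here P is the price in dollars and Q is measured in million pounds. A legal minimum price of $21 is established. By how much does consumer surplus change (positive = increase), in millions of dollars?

-552

Without the control the market clears where 61 - P = 6P - 2, i.e. P* = 9 and Q* = 52.
Because the floor (21) lies above the market-clearing price, it is binding.
At P = 21: Qd = 61 - 21 = 40 and Qs = 6·21 - 2 = 124.
Consumer surplus without the control is ½ · (61 - 9) · 52 = 1352.
With the floor, consumers buy 40 units at 21, so CS = ½ · (61 - 21) · 40 = 800.
Change in consumer surplus = 800 - 1352 = -552.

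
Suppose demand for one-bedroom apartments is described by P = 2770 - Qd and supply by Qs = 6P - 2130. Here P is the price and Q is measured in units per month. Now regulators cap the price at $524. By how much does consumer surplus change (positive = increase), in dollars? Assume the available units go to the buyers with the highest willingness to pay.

Rearranging demand gives Qd = 2770 - P. In a free market, 2770 - P = 6P - 2130 gives the equilibrium P* = 700, Q* = 2070.
Since 524 < 700, the ceiling is binding.
At P = 524: Qd = 2770 - 524 = 2246 and Qs = 6·524 - 2130 = 1014.
Consumer surplus without the control is ½ · (2770 - 700) · 2070 = 2142450.
With the ceiling, 1014 units are sold at 524 (assume they go to the highest-value buyers). The demand price at Q = 1014 is 1756, so CS = ½ · [(2770 - 524) + (1756 - 524)] · 1014 = 1763346.
Change in consumer surplus = 1763346 - 2142450 = -379104.

-379104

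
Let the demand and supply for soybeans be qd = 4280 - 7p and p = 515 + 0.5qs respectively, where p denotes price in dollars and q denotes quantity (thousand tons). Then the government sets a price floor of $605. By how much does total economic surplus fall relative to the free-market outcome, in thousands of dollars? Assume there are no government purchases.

Rearranging supply gives qs = 2p - 1030. Without the control the market clears where 4280 - 7p = 2p - 1030, i.e. p* = 590 and q* = 150.
Since 605 > 590, the floor is binding.
At p = 605: qd = 4280 - 7·605 = 45 and qs = 2·605 - 1030 = 180.
Quantity traded falls to 45. At q = 45 the demand price is (4280 - 45)/7 = 605 and the supply price is (1030 + 45)/2 = 537.5.
Deadweight loss = ½ · (605 - 537.5) · (150 - 45) = ½ · 67.5 · 105 = 3543.75.

3543.75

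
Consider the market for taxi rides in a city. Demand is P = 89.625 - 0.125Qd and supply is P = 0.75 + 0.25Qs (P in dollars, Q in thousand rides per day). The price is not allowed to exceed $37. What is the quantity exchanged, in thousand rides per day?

Rearranging demand gives Qd = 717 - 8P; rearranging supply gives Qs = 4P - 3. Equilibrium: 717 - 8P = 4P - 3, so 720 = 12P and P* = 60, Q* = 237.
Since 37 < 60, the ceiling is binding.
At P = 37: Qd = 717 - 8·37 = 421 and Qs = 4·37 - 3 = 145.
The quantity actually transacted is the short side, supply: 145.

145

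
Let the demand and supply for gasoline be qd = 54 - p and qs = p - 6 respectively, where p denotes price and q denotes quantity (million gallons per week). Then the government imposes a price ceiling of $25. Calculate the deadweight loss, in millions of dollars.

In a free market, 54 - p = p - 6 gives the equilibrium p* = 30, q* = 24.
Since 25 < 30, the ceiling is binding.
At p = 25: qd = 54 - 25 = 29 and qs = 25 - 6 = 19.
Quantity traded falls to 19. At q = 19 the demand price is 54 - 19 = 35 and the supply price is 6 + 19 = 25.
Deadweight loss = ½ · (35 - 25) · (24 - 19) = ½ · 10 · 5 = 25.

25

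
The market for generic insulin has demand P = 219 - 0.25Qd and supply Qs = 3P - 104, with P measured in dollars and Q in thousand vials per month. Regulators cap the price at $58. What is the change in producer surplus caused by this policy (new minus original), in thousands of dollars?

Rearranging demand gives Qd = 876 - 4P. Without the control the market clears where 876 - 4P = 3P - 104, i.e. P* = 140 and Q* = 316.
Because the ceiling (58) lies below the market-clearing price, it is binding.
At P = 58: Qd = 876 - 4·58 = 644 and Qs = 3·58 - 104 = 70.
Producer surplus without the control is ½ · (140 - 104/3) · 316 = 49928/3.
With the ceiling, producers sell 70 units at 58, so PS = ½ · (58 - 104/3) · 70 = 2450/3.
Change in producer surplus = 2450/3 - 49928/3 = -15826.

-15826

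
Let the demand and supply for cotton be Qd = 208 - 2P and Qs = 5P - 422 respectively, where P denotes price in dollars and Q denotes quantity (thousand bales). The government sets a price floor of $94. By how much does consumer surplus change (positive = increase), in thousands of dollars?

-96

Equilibrium: 208 - 2P = 5P - 422, so 630 = 7P and P* = 90, Q* = 28.
Since 94 > 90, the floor is binding.
At P = 94: Qd = 208 - 2·94 = 20 and Qs = 5·94 - 422 = 48.
Consumer surplus without the control is ½ · (104 - 90) · 28 = 196.
With the floor, consumers buy 20 units at 94, so CS = ½ · (104 - 94) · 20 = 100.
Change in consumer surplus = 100 - 196 = -96.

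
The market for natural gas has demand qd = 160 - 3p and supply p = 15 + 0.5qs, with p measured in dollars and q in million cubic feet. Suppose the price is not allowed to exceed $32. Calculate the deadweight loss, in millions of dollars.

Rearranging supply gives qs = 2p - 30. In a free market, 160 - 3p = 2p - 30 gives the equilibrium p* = 38, q* = 46.
Since 32 < 38, the ceiling is binding.
At p = 32: qd = 160 - 3·32 = 64 and qs = 2·32 - 30 = 34.
Quantity traded falls to 34. At q = 34 the demand price is (160 - 34)/3 = 42 and the supply price is (30 + 34)/2 = 32.
Deadweight loss = ½ · (42 - 32) · (46 - 34) = ½ · 10 · 12 = 60.

60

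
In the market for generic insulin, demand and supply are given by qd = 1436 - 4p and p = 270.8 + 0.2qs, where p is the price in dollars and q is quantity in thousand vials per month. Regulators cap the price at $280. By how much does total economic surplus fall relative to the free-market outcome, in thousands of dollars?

Rearranging supply gives qs = 5p - 1354. Without the control the market clears where 1436 - 4p = 5p - 1354, i.e. p* = 310 and q* = 196.
The ceiling of 280 is below the equilibrium price 310, so it binds.
At p = 280: qd = 1436 - 4·280 = 316 and qs = 5·280 - 1354 = 46.
Quantity traded falls to 46. At q = 46 the demand price is (1436 - 46)/4 = 347.5 and the supply price is (1354 + 46)/5 = 280.
Deadweight loss = ½ · (347.5 - 280) · (196 - 46) = ½ · 67.5 · 150 = 5062.5.

5062.5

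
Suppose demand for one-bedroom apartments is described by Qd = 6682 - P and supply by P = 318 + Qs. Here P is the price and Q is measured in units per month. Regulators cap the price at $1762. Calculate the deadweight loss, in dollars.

Rearranging supply gives Qs = P - 318. Setting quantity demanded equal to quantity supplied, 6682 - P = P - 318, gives P* = 3500 and Q* = 3182.
Because the ceiling (1762) lies below the market-clearing price, it is binding.
At P = 1762: Qd = 6682 - 1762 = 4920 and Qs = 1762 - 318 = 1444.
Quantity traded falls to 1444. At Q = 1444 the demand price is 6682 - 1444 = 5238 and the supply price is 318 + 1444 = 1762.
Deadweight loss = ½ · (5238 - 1762) · (3182 - 1444) = ½ · 3476 · 1738 = 3020644.

3020644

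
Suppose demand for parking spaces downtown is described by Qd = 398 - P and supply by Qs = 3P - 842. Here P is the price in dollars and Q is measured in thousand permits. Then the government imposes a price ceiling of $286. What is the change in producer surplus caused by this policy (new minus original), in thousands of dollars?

-1248

Without the control the market clears where 398 - P = 3P - 842, i.e. P* = 310 and Q* = 88.
The ceiling of 286 is below the equilibrium price 310, so it binds.
At P = 286: Qd = 398 - 286 = 112 and Qs = 3·286 - 842 = 16.
Producer surplus without the control is ½ · (310 - 842/3) · 88 = 3872/3.
With the ceiling, producers sell 16 units at 286, so PS = ½ · (286 - 842/3) · 16 = 128/3.
Change in producer surplus = 128/3 - 3872/3 = -1248.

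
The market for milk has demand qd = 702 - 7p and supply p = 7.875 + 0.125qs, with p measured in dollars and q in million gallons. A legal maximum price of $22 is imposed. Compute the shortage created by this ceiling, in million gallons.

435

Rearranging supply gives qs = 8p - 63. Setting quantity demanded equal to quantity supplied, 702 - 7p = 8p - 63, gives p* = 51 and q* = 345.
Because the ceiling (22) lies below the market-clearing price, it is binding.
At p = 22: qd = 702 - 7·22 = 548 and qs = 8·22 - 63 = 113.
Shortage = qd - qs = 548 - 113 = 435.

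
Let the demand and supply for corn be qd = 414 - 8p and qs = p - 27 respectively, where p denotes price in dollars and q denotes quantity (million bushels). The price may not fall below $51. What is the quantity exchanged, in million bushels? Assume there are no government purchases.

In a free market, 414 - 8p = p - 27 gives the equilibrium p* = 49, q* = 22.
Since 51 > 49, the floor is binding.
At p = 51: qd = 414 - 8·51 = 6 and qs = 51 - 27 = 24.
The quantity actually transacted is the short side, demand: 6.

6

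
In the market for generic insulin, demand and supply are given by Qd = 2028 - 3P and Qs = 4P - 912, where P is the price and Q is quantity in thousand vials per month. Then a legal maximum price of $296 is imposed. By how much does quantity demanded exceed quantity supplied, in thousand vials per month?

Without the control the market clears where 2028 - 3P = 4P - 912, i.e. P* = 420 and Q* = 768.
Because the ceiling (296) lies below the market-clearing price, it is binding.
At P = 296: Qd = 2028 - 3·296 = 1140 and Qs = 4·296 - 912 = 272.
Shortage = Qd - Qs = 1140 - 272 = 868.

868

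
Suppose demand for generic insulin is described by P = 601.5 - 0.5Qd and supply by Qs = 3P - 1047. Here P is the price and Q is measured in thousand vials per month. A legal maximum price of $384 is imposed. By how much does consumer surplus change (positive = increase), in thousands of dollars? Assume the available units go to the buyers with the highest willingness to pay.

-2871

Rearranging demand gives Qd = 1203 - 2P. In a free market, 1203 - 2P = 3P - 1047 gives the equilibrium P* = 450, Q* = 303.
The ceiling of 384 is below the equilibrium price 450, so it binds.
At P = 384: Qd = 1203 - 2·384 = 435 and Qs = 3·384 - 1047 = 105.
Consumer surplus without the control is ½ · (601.5 - 450) · 303 = 22952.25.
With the ceiling, 105 units are sold at 384 (assume they go to the highest-value buyers). The demand price at Q = 105 is 549, so CS = ½ · [(601.5 - 384) + (549 - 384)] · 105 = 20081.25.
Change in consumer surplus = 20081.25 - 22952.25 = -2871.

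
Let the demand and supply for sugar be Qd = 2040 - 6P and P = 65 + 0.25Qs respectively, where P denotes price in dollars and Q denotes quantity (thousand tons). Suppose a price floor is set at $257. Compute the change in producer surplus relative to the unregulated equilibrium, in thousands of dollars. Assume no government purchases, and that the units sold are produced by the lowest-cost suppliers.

10165.5

Rearranging supply gives Qs = 4P - 260. In a free market, 2040 - 6P = 4P - 260 gives the equilibrium P* = 230, Q* = 660.
The floor of 257 is above the equilibrium price 230, so it binds.
At P = 257: Qd = 2040 - 6·257 = 498 and Qs = 4·257 - 260 = 768.
Producer surplus without the control is ½ · (230 - 65) · 660 = 54450.
With the floor, 498 units are sold at 257. The supply price at Q = 498 is 189.5, so PS = ½ · [(257 - 65) + (257 - 189.5)] · 498 = 64615.5.
Change in producer surplus = 64615.5 - 54450 = 10165.5.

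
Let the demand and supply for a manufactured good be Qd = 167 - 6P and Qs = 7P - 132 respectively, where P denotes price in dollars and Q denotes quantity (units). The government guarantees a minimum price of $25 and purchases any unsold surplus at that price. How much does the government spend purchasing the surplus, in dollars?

650

Setting quantity demanded equal to quantity supplied, 167 - 6P = 7P - 132, gives P* = 23 and Q* = 29.
Since 25 > 23, the floor is binding.
At P = 25: Qd = 167 - 6·25 = 17 and Qs = 7·25 - 132 = 43.
Surplus = Qs - Qd = 26.
Government expenditure = surplus × support price = 26 × 25 = 650.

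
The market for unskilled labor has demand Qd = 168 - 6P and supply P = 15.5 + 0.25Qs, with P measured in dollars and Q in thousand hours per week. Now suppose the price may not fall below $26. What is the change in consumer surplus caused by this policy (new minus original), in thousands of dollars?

-63

Rearranging supply gives Qs = 4P - 62. Equilibrium: 168 - 6P = 4P - 62, so 230 = 10P and P* = 23, Q* = 30.
Because the floor (26) lies above the market-clearing price, it is binding.
At P = 26: Qd = 168 - 6·26 = 12 and Qs = 4·26 - 62 = 42.
Consumer surplus without the control is ½ · (28 - 23) · 30 = 75.
With the floor, consumers buy 12 units at 26, so CS = ½ · (28 - 26) · 12 = 12.
Change in consumer surplus = 12 - 75 = -63.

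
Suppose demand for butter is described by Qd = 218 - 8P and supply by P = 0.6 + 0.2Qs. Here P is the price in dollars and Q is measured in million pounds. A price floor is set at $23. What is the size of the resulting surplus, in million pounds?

78

Rearranging supply gives Qs = 5P - 3. Equilibrium: 218 - 8P = 5P - 3, so 221 = 13P and P* = 17, Q* = 82.
The floor of 23 is above the equilibrium price 17, so it binds.
At P = 23: Qd = 218 - 8·23 = 34 and Qs = 5·23 - 3 = 112.
Surplus = Qs - Qd = 112 - 34 = 78.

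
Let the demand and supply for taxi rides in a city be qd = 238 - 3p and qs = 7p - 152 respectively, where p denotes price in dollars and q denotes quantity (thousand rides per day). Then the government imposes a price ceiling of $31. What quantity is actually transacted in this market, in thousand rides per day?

65

Without the control the market clears where 238 - 3p = 7p - 152, i.e. p* = 39 and q* = 121.
Because the ceiling (31) lies below the market-clearing price, it is binding.
At p = 31: qd = 238 - 3·31 = 145 and qs = 7·31 - 152 = 65.
The quantity actually transacted is the short side, supply: 65.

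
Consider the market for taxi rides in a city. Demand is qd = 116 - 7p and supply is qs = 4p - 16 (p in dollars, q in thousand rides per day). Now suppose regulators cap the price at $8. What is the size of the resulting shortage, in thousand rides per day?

44

In a free market, 116 - 7p = 4p - 16 gives the equilibrium p* = 12, q* = 32.
Because the ceiling (8) lies below the market-clearing price, it is binding.
At p = 8: qd = 116 - 7·8 = 60 and qs = 4·8 - 16 = 16.
Shortage = qd - qs = 60 - 16 = 44.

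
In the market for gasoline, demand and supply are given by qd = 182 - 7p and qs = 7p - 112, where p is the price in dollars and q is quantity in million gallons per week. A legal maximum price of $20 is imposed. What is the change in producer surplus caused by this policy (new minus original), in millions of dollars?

Equilibrium: 182 - 7p = 7p - 112, so 294 = 14p and p* = 21, q* = 35.
The ceiling of 20 is below the equilibrium price 21, so it binds.
At p = 20: qd = 182 - 7·20 = 42 and qs = 7·20 - 112 = 28.
Producer surplus without the control is ½ · (21 - 16) · 35 = 87.5.
With the ceiling, producers sell 28 units at 20, so PS = ½ · (20 - 16) · 28 = 56.
Change in producer surplus = 56 - 87.5 = -31.5.

-31.5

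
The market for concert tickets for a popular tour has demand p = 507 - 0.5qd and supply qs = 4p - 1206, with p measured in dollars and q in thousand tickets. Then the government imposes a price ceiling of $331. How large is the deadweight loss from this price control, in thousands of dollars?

9126

Rearranging demand gives qd = 1014 - 2p. Without the control the market clears where 1014 - 2p = 4p - 1206, i.e. p* = 370 and q* = 274.
Because the ceiling (331) lies below the market-clearing price, it is binding.
At p = 331: qd = 1014 - 2·331 = 352 and qs = 4·331 - 1206 = 118.
Quantity traded falls to 118. At q = 118 the demand price is (1014 - 118)/2 = 448 and the supply price is (1206 + 118)/4 = 331.
Deadweight loss = ½ · (448 - 331) · (274 - 118) = ½ · 117 · 156 = 9126.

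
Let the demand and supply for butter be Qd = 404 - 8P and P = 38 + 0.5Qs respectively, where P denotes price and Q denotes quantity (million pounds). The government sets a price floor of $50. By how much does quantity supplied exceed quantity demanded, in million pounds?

20

Rearranging supply gives Qs = 2P - 76. Setting quantity demanded equal to quantity supplied, 404 - 8P = 2P - 76, gives P* = 48 and Q* = 20.
The floor of 50 is above the equilibrium price 48, so it binds.
At P = 50: Qd = 404 - 8·50 = 4 and Qs = 2·50 - 76 = 24.
Surplus = Qs - Qd = 24 - 4 = 20.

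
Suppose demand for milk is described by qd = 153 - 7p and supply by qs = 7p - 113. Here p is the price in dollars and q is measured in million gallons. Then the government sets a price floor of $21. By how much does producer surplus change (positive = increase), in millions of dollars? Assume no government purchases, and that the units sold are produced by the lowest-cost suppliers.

-2

Equilibrium: 153 - 7p = 7p - 113, so 266 = 14p and p* = 19, q* = 20.
The floor of 21 is above the equilibrium price 19, so it binds.
At p = 21: qd = 153 - 7·21 = 6 and qs = 7·21 - 113 = 34.
Producer surplus without the control is ½ · (19 - 113/7) · 20 = 200/7.
With the floor, 6 units are sold at 21. The supply price at q = 6 is 17, so PS = ½ · [(21 - 113/7) + (21 - 17)] · 6 = 186/7.
Change in producer surplus = 186/7 - 200/7 = -2.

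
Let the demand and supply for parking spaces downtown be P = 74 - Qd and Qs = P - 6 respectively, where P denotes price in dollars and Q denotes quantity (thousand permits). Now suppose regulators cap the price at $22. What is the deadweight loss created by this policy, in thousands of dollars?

Rearranging demand gives Qd = 74 - P. In a free market, 74 - P = P - 6 gives the equilibrium P* = 40, Q* = 34.
Because the ceiling (22) lies below the market-clearing price, it is binding.
At P = 22: Qd = 74 - 22 = 52 and Qs = 22 - 6 = 16.
Quantity traded falls to 16. At Q = 16 the demand price is 74 - 16 = 58 and the supply price is 6 + 16 = 22.
Deadweight loss = ½ · (58 - 22) · (34 - 16) = ½ · 36 · 18 = 324.

324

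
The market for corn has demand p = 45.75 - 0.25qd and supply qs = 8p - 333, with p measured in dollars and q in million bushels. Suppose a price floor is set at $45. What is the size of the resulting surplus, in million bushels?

24

Rearranging demand gives qd = 183 - 4p. Without the control the market clears where 183 - 4p = 8p - 333, i.e. p* = 43 and q* = 11.
Because the floor (45) lies above the market-clearing price, it is binding.
At p = 45: qd = 183 - 4·45 = 3 and qs = 8·45 - 333 = 27.
Surplus = qs - qd = 27 - 3 = 24.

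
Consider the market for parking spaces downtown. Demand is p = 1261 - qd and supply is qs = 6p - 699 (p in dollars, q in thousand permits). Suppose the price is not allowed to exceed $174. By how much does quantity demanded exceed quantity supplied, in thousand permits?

Rearranging demand gives qd = 1261 - p. In a free market, 1261 - p = 6p - 699 gives the equilibrium p* = 280, q* = 981.
Since 174 < 280, the ceiling is binding.
At p = 174: qd = 1261 - 174 = 1087 and qs = 6·174 - 699 = 345.
Shortage = qd - qs = 1087 - 345 = 742.

742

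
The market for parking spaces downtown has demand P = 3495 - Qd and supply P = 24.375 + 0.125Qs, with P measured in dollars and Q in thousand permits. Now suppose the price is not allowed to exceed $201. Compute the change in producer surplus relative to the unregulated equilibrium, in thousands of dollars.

-470041

Rearranging demand gives Qd = 3495 - P; rearranging supply gives Qs = 8P - 195. Setting quantity demanded equal to quantity supplied, 3495 - P = 8P - 195, gives P* = 410 and Q* = 3085.
Because the ceiling (201) lies below the market-clearing price, it is binding.
At P = 201: Qd = 3495 - 201 = 3294 and Qs = 8·201 - 195 = 1413.
Producer surplus without the control is ½ · (410 - 24.375) · 3085 = 594826.5625.
With the ceiling, producers sell 1413 units at 201, so PS = ½ · (201 - 24.375) · 1413 = 124785.5625.
Change in producer surplus = 124785.5625 - 594826.5625 = -470041.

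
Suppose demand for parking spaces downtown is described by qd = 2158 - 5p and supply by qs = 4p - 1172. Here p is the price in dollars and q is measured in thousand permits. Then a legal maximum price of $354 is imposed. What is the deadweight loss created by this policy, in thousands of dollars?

In a free market, 2158 - 5p = 4p - 1172 gives the equilibrium p* = 370, q* = 308.
Because the ceiling (354) lies below the market-clearing price, it is binding.
At p = 354: qd = 2158 - 5·354 = 388 and qs = 4·354 - 1172 = 244.
Quantity traded falls to 244. At q = 244 the demand price is (2158 - 244)/5 = 382.8 and the supply price is (1172 + 244)/4 = 354.
Deadweight loss = ½ · (382.8 - 354) · (308 - 244) = ½ · 28.8 · 64 = 921.6.

921.6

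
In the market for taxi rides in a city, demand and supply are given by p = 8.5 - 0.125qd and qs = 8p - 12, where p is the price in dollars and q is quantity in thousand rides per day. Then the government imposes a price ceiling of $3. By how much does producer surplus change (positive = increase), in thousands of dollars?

-40

Rearranging demand gives qd = 68 - 8p. In a free market, 68 - 8p = 8p - 12 gives the equilibrium p* = 5, q* = 28.
Since 3 < 5, the ceiling is binding.
At p = 3: qd = 68 - 8·3 = 44 and qs = 8·3 - 12 = 12.
Producer surplus without the control is ½ · (5 - 1.5) · 28 = 49.
With the ceiling, producers sell 12 units at 3, so PS = ½ · (3 - 1.5) · 12 = 9.
Change in producer surplus = 9 - 49 = -40.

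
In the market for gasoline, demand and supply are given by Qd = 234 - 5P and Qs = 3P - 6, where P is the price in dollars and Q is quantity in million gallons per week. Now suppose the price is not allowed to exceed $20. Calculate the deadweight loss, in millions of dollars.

Setting quantity demanded equal to quantity supplied, 234 - 5P = 3P - 6, gives P* = 30 and Q* = 84.
The ceiling of 20 is below the equilibrium price 30, so it binds.
At P = 20: Qd = 234 - 5·20 = 134 and Qs = 3·20 - 6 = 54.
Quantity traded falls to 54. At Q = 54 the demand price is (234 - 54)/5 = 36 and the supply price is (6 + 54)/3 = 20.
Deadweight loss = ½ · (36 - 20) · (84 - 54) = ½ · 16 · 30 = 240.

240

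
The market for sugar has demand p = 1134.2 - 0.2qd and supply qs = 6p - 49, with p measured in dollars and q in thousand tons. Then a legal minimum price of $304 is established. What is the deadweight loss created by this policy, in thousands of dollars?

0

Rearranging demand gives qd = 5671 - 5p. Without the control the market clears where 5671 - 5p = 6p - 49, i.e. p* = 520 and q* = 3071.
Since 304 is below p* = 520, the floor does not bind and the free-market outcome prevails.
Since the control does not bind, no trades are prevented and deadweight loss is zero.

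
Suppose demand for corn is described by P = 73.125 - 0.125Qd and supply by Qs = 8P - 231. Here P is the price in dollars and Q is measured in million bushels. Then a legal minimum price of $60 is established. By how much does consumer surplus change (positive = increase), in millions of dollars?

Rearranging demand gives Qd = 585 - 8P. In a free market, 585 - 8P = 8P - 231 gives the equilibrium P* = 51, Q* = 177.
Because the floor (60) lies above the market-clearing price, it is binding.
At P = 60: Qd = 585 - 8·60 = 105 and Qs = 8·60 - 231 = 249.
Consumer surplus without the control is ½ · (73.125 - 51) · 177 = 1958.0625.
With the floor, consumers buy 105 units at 60, so CS = ½ · (73.125 - 60) · 105 = 689.0625.
Change in consumer surplus = 689.0625 - 1958.0625 = -1269.

-1269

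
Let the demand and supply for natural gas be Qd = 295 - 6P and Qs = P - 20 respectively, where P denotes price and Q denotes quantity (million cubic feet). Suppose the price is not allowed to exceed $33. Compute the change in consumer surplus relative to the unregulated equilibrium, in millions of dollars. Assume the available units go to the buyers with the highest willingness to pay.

144

Without the control the market clears where 295 - 6P = P - 20, i.e. P* = 45 and Q* = 25.
The ceiling of 33 is below the equilibrium price 45, so it binds.
At P = 33: Qd = 295 - 6·33 = 97 and Qs = 33 - 20 = 13.
Consumer surplus without the control is ½ · (295/6 - 45) · 25 = 625/12.
With the ceiling, 13 units are sold at 33 (assume they go to the highest-value buyers). The demand price at Q = 13 is 47, so CS = ½ · [(295/6 - 33) + (47 - 33)] · 13 = 2353/12.
Change in consumer surplus = 2353/12 - 625/12 = 144.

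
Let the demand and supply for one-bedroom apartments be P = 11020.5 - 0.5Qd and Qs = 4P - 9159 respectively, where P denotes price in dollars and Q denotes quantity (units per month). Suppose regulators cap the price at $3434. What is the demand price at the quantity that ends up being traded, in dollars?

Rearranging demand gives Qd = 22041 - 2P. Setting quantity demanded equal to quantity supplied, 22041 - 2P = 4P - 9159, gives P* = 5200 and Q* = 11641.
Because the ceiling (3434) lies below the market-clearing price, it is binding.
At P = 3434: Qd = 22041 - 2·3434 = 15173 and Qs = 4·3434 - 9159 = 4577.
Only 4577 units reach the market. On the demand curve, the marginal buyer's willingness to pay at Q = 4577 is (22041 - 4577)/2 = 8732.

8732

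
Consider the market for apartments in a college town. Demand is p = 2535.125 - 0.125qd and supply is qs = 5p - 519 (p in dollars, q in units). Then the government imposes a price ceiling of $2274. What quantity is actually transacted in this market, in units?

Rearranging demand gives qd = 20281 - 8p. Setting quantity demanded equal to quantity supplied, 20281 - 8p = 5p - 519, gives p* = 1600 and q* = 7481.
The ceiling of 2274 is above the equilibrium price 1600, so it is not binding; the market clears at p* = 1600, q* = 7481.

7481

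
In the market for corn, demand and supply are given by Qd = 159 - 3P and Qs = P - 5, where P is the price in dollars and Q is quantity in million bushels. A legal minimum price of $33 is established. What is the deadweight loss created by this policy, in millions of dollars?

0

In a free market, 159 - 3P = P - 5 gives the equilibrium P* = 41, Q* = 36.
The floor of 33 is below the equilibrium price 41, so it is not binding; the market clears at P* = 41, Q* = 36.
Since the control does not bind, no trades are prevented and deadweight loss is zero.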